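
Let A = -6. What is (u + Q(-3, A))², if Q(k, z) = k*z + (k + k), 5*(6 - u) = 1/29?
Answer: 6806881/21025 ≈ 323.75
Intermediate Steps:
u = 869/145 (u = 6 - ⅕/29 = 6 - ⅕*1/29 = 6 - 1/145 = 869/145 ≈ 5.9931)
Q(k, z) = 2*k + k*z (Q(k, z) = k*z + 2*k = 2*k + k*z)
(u + Q(-3, A))² = (869/145 - 3*(2 - 6))² = (869/145 - 3*(-4))² = (869/145 + 12)² = (2609/145)² = 6806881/21025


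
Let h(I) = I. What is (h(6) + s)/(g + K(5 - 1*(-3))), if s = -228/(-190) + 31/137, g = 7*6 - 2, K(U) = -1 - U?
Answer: 5087/21235 ≈ 0.23956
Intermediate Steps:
g = 40 (g = 42 - 2 = 40)
s = 977/685 (s = -228*(-1/190) + 31*(1/137) = 6/5 + 31/137 = 977/685 ≈ 1.4263)
(h(6) + s)/(g + K(5 - 1*(-3))) = (6 + 977/685)/(40 + (-1 - (5 - 1*(-3)))) = 5087/(685*(40 + (-1 - (5 + 3)))) = 5087/(685*(40 + (-1 - 1*8))) = 5087/(685*(40 + (-1 - 8))) = 5087/(685*(40 - 9)) = (5087/685)/31 = (5087/685)*(1/31) = 5087/21235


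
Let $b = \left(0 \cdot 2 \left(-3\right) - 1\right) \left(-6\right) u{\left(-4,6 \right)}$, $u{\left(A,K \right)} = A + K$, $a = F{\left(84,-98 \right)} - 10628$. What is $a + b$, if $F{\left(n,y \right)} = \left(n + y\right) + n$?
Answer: $-10546$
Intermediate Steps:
$F{\left(n,y \right)} = y + 2 n$
$a = -10558$ ($a = \left(-98 + 2 \cdot 84\right) - 10628 = \left(-98 + 168\right) - 10628 = 70 - 10628 = -10558$)
$b = 12$ ($b = \left(0 \cdot 2 \left(-3\right) - 1\right) \left(-6\right) \left(-4 + 6\right) = \left(0 \left(-3\right) - 1\right) \left(-6\right) 2 = \left(0 - 1\right) \left(-6\right) 2 = \left(-1\right) \left(-6\right) 2 = 6 \cdot 2 = 12$)
$a + b = -10558 + 12 = -10546$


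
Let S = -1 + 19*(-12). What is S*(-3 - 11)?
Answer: 3206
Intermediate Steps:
S = -229 (S = -1 - 228 = -229)
S*(-3 - 11) = -229*(-3 - 11) = -229*(-14) = 3206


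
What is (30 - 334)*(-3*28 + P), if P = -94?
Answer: 54112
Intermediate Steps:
(30 - 334)*(-3*28 + P) = (30 - 334)*(-3*28 - 94) = -304*(-84 - 94) = -304*(-178) = 54112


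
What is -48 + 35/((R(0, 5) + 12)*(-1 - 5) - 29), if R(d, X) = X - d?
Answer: -6323/131 ≈ -48.267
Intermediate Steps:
-48 + 35/((R(0, 5) + 12)*(-1 - 5) - 29) = -48 + 35/(((5 - 1*0) + 12)*(-1 - 5) - 29) = -48 + 35/(((5 + 0) + 12)*(-6) - 29) = -48 + 35/((5 + 12)*(-6) - 29) = -48 + 35/(17*(-6) - 29) = -48 + 35/(-102 - 29) = -48 + 35/(-131) = -48 + 35*(-1/131) = -48 - 35/131 = -6323/131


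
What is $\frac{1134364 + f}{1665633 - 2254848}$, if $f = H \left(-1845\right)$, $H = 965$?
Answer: $\frac{646061}{589215} \approx 1.0965$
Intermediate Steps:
$f = -1780425$ ($f = 965 \left(-1845\right) = -1780425$)
$\frac{1134364 + f}{1665633 - 2254848} = \frac{1134364 - 1780425}{1665633 - 2254848} = - \frac{646061}{-589215} = \left(-646061\right) \left(- \frac{1}{589215}\right) = \frac{646061}{589215}$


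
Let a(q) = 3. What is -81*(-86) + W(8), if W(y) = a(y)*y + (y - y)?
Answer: 6990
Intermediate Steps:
W(y) = 3*y (W(y) = 3*y + (y - y) = 3*y + 0 = 3*y)
-81*(-86) + W(8) = -81*(-86) + 3*8 = 6966 + 24 = 6990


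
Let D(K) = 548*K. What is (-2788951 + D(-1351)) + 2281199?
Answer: -1248100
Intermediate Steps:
(-2788951 + D(-1351)) + 2281199 = (-2788951 + 548*(-1351)) + 2281199 = (-2788951 - 740348) + 2281199 = -3529299 + 2281199 = -1248100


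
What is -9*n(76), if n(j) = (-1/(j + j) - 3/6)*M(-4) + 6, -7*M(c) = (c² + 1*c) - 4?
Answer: -1125/19 ≈ -59.211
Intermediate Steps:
M(c) = 4/7 - c/7 - c²/7 (M(c) = -((c² + 1*c) - 4)/7 = -((c² + c) - 4)/7 = -((c + c²) - 4)/7 = -(-4 + c + c²)/7 = 4/7 - c/7 - c²/7)
n(j) = 46/7 + 4/(7*j) (n(j) = (-1/(j + j) - 3/6)*(4/7 - ⅐*(-4) - ⅐*(-4)²) + 6 = (-1/(2*j) - 3*⅙)*(4/7 + 4/7 - ⅐*16) + 6 = (-1/(2*j) - ½)*(4/7 + 4/7 - 16/7) + 6 = (-1/(2*j) - ½)*(-8/7) + 6 = (-½ - 1/(2*j))*(-8/7) + 6 = (4/7 + 4/(7*j)) + 6 = 46/7 + 4/(7*j))
-9*n(76) = -18*(2 + 23*76)/(7*76) = -18*(2 + 1748)/(7*76) = -18*1750/(7*76) = -9*125/19 = -1125/19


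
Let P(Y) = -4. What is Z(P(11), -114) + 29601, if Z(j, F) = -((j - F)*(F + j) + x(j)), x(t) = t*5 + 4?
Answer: 42597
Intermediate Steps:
x(t) = 4 + 5*t (x(t) = 5*t + 4 = 4 + 5*t)
Z(j, F) = -4 - 5*j - (F + j)*(j - F) (Z(j, F) = -((j - F)*(F + j) + (4 + 5*j)) = -((F + j)*(j - F) + (4 + 5*j)) = -(4 + 5*j + (F + j)*(j - F)) = -4 - 5*j - (F + j)*(j - F))
Z(P(11), -114) + 29601 = (-4 + (-114)² - 1*(-4)² - 5*(-4)) + 29601 = (-4 + 12996 - 1*16 + 20) + 29601 = (-4 + 12996 - 16 + 20) + 29601 = 12996 + 29601 = 42597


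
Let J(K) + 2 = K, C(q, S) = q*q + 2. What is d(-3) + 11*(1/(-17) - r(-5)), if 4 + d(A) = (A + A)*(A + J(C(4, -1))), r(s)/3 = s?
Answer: 1400/17 ≈ 82.353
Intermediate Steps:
C(q, S) = 2 + q² (C(q, S) = q² + 2 = 2 + q²)
r(s) = 3*s
J(K) = -2 + K
d(A) = -4 + 2*A*(16 + A) (d(A) = -4 + (A + A)*(A + (-2 + (2 + 4²))) = -4 + (2*A)*(A + (-2 + (2 + 16))) = -4 + (2*A)*(A + (-2 + 18)) = -4 + (2*A)*(A + 16) = -4 + (2*A)*(16 + A) = -4 + 2*A*(16 + A))
d(-3) + 11*(1/(-17) - r(-5)) = (-4 + 2*(-3)² + 32*(-3)) + 11*(1/(-17) - 3*(-5)) = (-4 + 2*9 - 96) + 11*(-1/17 - 1*(-15)) = (-4 + 18 - 96) + 11*(-1/17 + 15) = -82 + 11*(254/17) = -82 + 2794/17 = 1400/17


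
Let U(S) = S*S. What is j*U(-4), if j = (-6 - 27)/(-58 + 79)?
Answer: -176/7 ≈ -25.143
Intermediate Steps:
U(S) = S²
j = -11/7 (j = -33/21 = -33*1/21 = -11/7 ≈ -1.5714)
j*U(-4) = -11/7*(-4)² = -11/7*16 = -176/7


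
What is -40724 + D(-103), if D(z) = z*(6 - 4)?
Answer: -40930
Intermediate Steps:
D(z) = 2*z (D(z) = z*2 = 2*z)
-40724 + D(-103) = -40724 + 2*(-103) = -40724 - 206 = -40930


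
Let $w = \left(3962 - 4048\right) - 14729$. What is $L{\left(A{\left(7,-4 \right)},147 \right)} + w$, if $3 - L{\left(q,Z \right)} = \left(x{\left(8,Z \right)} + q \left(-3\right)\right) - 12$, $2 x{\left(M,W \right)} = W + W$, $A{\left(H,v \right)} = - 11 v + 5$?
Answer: $-14800$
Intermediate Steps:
$A{\left(H,v \right)} = 5 - 11 v$
$x{\left(M,W \right)} = W$ ($x{\left(M,W \right)} = \frac{W + W}{2} = \frac{2 W}{2} = W$)
$L{\left(q,Z \right)} = 15 - Z + 3 q$ ($L{\left(q,Z \right)} = 3 - \left(\left(Z + q \left(-3\right)\right) - 12\right) = 3 - \left(\left(Z - 3 q\right) - 12\right) = 3 - \left(-12 + Z - 3 q\right) = 3 + \left(12 - Z + 3 q\right) = 15 - Z + 3 q$)
$w = -14815$ ($w = -86 - 14729 = -14815$)
$L{\left(A{\left(7,-4 \right)},147 \right)} + w = \left(15 - 147 + 3 \left(5 - -44\right)\right) - 14815 = \left(15 - 147 + 3 \left(5 + 44\right)\right) - 14815 = \left(15 - 147 + 3 \cdot 49\right) - 14815 = \left(15 - 147 + 147\right) - 14815 = 15 - 14815 = -14800$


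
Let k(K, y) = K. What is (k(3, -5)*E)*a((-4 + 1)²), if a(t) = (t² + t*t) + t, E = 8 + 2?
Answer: 5130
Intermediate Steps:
E = 10
a(t) = t + 2*t² (a(t) = (t² + t²) + t = 2*t² + t = t + 2*t²)
(k(3, -5)*E)*a((-4 + 1)²) = (3*10)*((-4 + 1)²*(1 + 2*(-4 + 1)²)) = 30*((-3)²*(1 + 2*(-3)²)) = 30*(9*(1 + 2*9)) = 30*(9*(1 + 18)) = 30*(9*19) = 30*171 = 5130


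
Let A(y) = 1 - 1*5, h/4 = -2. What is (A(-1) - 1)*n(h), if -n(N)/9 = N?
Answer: -360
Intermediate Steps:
h = -8 (h = 4*(-2) = -8)
n(N) = -9*N
A(y) = -4 (A(y) = 1 - 5 = -4)
(A(-1) - 1)*n(h) = (-4 - 1)*(-9*(-8)) = -5*72 = -360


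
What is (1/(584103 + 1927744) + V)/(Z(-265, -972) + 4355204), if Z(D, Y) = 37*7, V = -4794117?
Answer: -12042088404098/10940256670161 ≈ -1.1007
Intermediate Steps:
Z(D, Y) = 259
(1/(584103 + 1927744) + V)/(Z(-265, -972) + 4355204) = (1/(584103 + 1927744) - 4794117)/(259 + 4355204) = (1/2511847 - 4794117)/4355463 = (1/2511847 - 4794117)*(1/4355463) = -12042088404098/2511847*1/4355463 = -12042088404098/10940256670161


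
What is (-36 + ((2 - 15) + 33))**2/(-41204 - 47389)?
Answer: -256/88593 ≈ -0.0028896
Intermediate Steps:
(-36 + ((2 - 15) + 33))**2/(-41204 - 47389) = (-36 + (-13 + 33))**2/(-88593) = (-36 + 20)**2*(-1/88593) = (-16)**2*(-1/88593) = 256*(-1/88593) = -256/88593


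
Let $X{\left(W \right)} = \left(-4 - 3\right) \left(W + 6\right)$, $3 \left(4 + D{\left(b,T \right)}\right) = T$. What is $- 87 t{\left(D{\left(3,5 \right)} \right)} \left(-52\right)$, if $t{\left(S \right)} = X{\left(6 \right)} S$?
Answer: $886704$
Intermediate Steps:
$D{\left(b,T \right)} = -4 + \frac{T}{3}$
$X{\left(W \right)} = -42 - 7 W$ ($X{\left(W \right)} = - 7 \left(6 + W\right) = -42 - 7 W$)
$t{\left(S \right)} = - 84 S$ ($t{\left(S \right)} = \left(-42 - 42\right) S = - 84 S$)
$- 87 t{\left(D{\left(3,5 \right)} \right)} \left(-52\right) = - 87 \left(- 84 \left(-4 + \frac{1}{3} \cdot 5\right)\right) \left(-52\right) = - 87 \left(- 84 \left(-4 + \frac{5}{3}\right)\right) \left(-52\right) = - 87 \left(\left(-84\right) \left(- \frac{7}{3}\right)\right) \left(-52\right) = \left(-87\right) 196 \left(-52\right) = \left(-17052\right) \left(-52\right) = 886704$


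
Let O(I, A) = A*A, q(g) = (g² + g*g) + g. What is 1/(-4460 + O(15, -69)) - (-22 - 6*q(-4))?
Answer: 57191/301 ≈ 190.00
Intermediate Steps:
q(g) = g + 2*g² (q(g) = (g² + g²) + g = 2*g² + g = g + 2*g²)
O(I, A) = A²
1/(-4460 + O(15, -69)) - (-22 - 6*q(-4)) = 1/(-4460 + (-69)²) - (-22 - (-24)*(1 + 2*(-4))) = 1/(-4460 + 4761) - (-22 - (-24)*(1 - 8)) = 1/301 - (-22 - (-24)*(-7)) = 1/301 - (-22 - 6*28) = 1/301 - (-22 - 168) = 1/301 - 1*(-190) = 1/301 + 190 = 57191/301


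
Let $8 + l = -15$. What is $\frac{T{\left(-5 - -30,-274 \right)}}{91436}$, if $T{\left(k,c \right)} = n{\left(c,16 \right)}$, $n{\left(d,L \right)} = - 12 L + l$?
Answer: $- \frac{215}{91436} \approx -0.0023514$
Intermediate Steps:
$l = -23$ ($l = -8 - 15 = -23$)
$n{\left(d,L \right)} = -23 - 12 L$ ($n{\left(d,L \right)} = - 12 L - 23 = -23 - 12 L$)
$T{\left(k,c \right)} = -215$ ($T{\left(k,c \right)} = -23 - 192 = -215$)
$\frac{T{\left(-5 - -30,-274 \right)}}{91436} = - \frac{215}{91436}$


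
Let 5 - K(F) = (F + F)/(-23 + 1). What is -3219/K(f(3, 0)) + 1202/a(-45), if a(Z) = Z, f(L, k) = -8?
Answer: -1649899/2115 ≈ -780.09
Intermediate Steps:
K(F) = 5 + F/11 (K(F) = 5 - (F + F)/(-23 + 1) = 5 - 2*F/(-22) = 5 - 2*F*(-1)/22 = 5 - (-1)*F/11 = 5 + F/11)
-3219/K(f(3, 0)) + 1202/a(-45) = -3219/(5 + (1/11)*(-8)) + 1202/(-45) = -3219/(5 - 8/11) + 1202*(-1/45) = -3219/47/11 - 1202/45 = -3219*11/47 - 1202/45 = -35409/47 - 1202/45 = -1649899/2115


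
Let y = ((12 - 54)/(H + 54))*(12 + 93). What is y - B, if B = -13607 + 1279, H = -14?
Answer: 48871/4 ≈ 12218.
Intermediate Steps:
y = -441/4 (y = ((12 - 54)/(-14 + 54))*(12 + 93) = -42/40*105 = -42*1/40*105 = -21/20*105 = -441/4 ≈ -110.25)
B = -12328
y - B = -441/4 - 1*(-12328) = -441/4 + 12328 = 48871/4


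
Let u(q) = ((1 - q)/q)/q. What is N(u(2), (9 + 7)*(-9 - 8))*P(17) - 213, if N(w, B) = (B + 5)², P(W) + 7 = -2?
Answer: -641814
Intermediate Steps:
P(W) = -9 (P(W) = -7 - 2 = -9)
u(q) = (1 - q)/q² (u(q) = ((1 - q)/q)/q = (1 - q)/q²)
N(w, B) = (5 + B)²
N(u(2), (9 + 7)*(-9 - 8))*P(17) - 213 = (5 + (9 + 7)*(-9 - 8))²*(-9) - 213 = (5 + 16*(-17))²*(-9) - 213 = (5 - 272)²*(-9) - 213 = (-267)²*(-9) - 213 = 71289*(-9) - 213 = -641601 - 213 = -641814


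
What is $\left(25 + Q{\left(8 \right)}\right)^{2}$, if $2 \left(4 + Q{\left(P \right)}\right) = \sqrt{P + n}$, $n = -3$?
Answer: $\frac{\left(42 + \sqrt{5}\right)^{2}}{4} \approx 489.21$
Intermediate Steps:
$Q{\left(P \right)} = -4 + \frac{\sqrt{-3 + P}}{2}$ ($Q{\left(P \right)} = -4 + \frac{\sqrt{P - 3}}{2} = -4 + \frac{\sqrt{-3 + P}}{2}$)
$\left(25 + Q{\left(8 \right)}\right)^{2} = \left(25 - \left(4 - \frac{\sqrt{-3 + 8}}{2}\right)\right)^{2} = \left(25 - \left(4 - \frac{\sqrt{5}}{2}\right)\right)^{2} = \left(21 + \frac{\sqrt{5}}{2}\right)^{2}$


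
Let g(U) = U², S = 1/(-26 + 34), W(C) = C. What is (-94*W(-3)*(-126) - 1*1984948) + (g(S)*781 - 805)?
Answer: -129361459/64 ≈ -2.0213e+6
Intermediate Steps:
S = ⅛ (S = 1/8 = ⅛ ≈ 0.12500)
(-94*W(-3)*(-126) - 1*1984948) + (g(S)*781 - 805) = (-94*(-3)*(-126) - 1*1984948) + ((⅛)²*781 - 805) = (282*(-126) - 1984948) + ((1/64)*781 - 805) = (-35532 - 1984948) + (781/64 - 805) = -2020480 - 50739/64 = -129361459/64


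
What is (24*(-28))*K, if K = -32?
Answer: 21504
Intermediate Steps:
(24*(-28))*K = (24*(-28))*(-32) = -672*(-32) = 21504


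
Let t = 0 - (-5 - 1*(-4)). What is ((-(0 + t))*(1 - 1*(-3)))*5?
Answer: -20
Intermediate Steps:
t = 1 (t = 0 - (-5 + 4) = 0 - 1*(-1) = 0 + 1 = 1)
((-(0 + t))*(1 - 1*(-3)))*5 = ((-(0 + 1))*(1 - 1*(-3)))*5 = ((-1*1)*(1 + 3))*5 = -1*4*5 = -4*5 = -20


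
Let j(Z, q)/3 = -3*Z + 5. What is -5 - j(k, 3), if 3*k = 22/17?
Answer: -274/17 ≈ -16.118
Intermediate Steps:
k = 22/51 (k = (22/17)/3 = (22*(1/17))/3 = (1/3)*(22/17) = 22/51 ≈ 0.43137)
j(Z, q) = 15 - 9*Z (j(Z, q) = 3*(-3*Z + 5) = 3*(5 - 3*Z) = 15 - 9*Z)
-5 - j(k, 3) = -5 - (15 - 9*22/51) = -5 - (15 - 66/17) = -5 - 1*189/17 = -5 - 189/17 = -274/17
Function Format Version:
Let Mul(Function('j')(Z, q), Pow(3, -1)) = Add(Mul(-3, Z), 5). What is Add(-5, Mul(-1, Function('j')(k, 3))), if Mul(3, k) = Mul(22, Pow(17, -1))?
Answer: Rational(-274, 17) ≈ -16.118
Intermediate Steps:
k = Rational(22, 51) (k = Mul(Rational(1, 3), Mul(22, Pow(17, -1))) = Mul(Rational(1, 3), Mul(22, Rational(1, 17))) = Mul(Rational(1, 3), Rational(22, 17)) = Rational(22, 51) ≈ 0.43137)
Function('j')(Z, q) = Add(15, Mul(-9, Z)) (Function('j')(Z, q) = Mul(3, Add(Mul(-3, Z), 5)) = Mul(3, Add(5, Mul(-3, Z))) = Add(15, Mul(-9, Z)))
Add(-5, Mul(-1, Function('j')(k, 3))) = Add(-5, Mul(-1, Add(15, Mul(-9, Rational(22, 51))))) = Add(-5, Mul(-1, Add(15, Rational(-66, 17)))) = Add(-5, Mul(-1, Rational(189, 17))) = Add(-5, Rational(-189, 17)) = Rational(-274, 17)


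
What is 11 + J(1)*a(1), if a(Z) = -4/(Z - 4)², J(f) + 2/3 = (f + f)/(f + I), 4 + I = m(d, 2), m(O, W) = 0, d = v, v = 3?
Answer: 313/27 ≈ 11.593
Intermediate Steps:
d = 3
I = -4 (I = -4 + 0 = -4)
J(f) = -⅔ + 2*f/(-4 + f) (J(f) = -⅔ + (f + f)/(f - 4) = -⅔ + (2*f)/(-4 + f) = -⅔ + 2*f/(-4 + f))
a(Z) = -4/(-4 + Z)²
11 + J(1)*a(1) = 11 + (4*(2 + 1)/(3*(-4 + 1)))*(-4/(-4 + 1)²) = 11 + ((4/3)*3/(-3))*(-4/(-3)²) = 11 + ((4/3)*(-⅓)*3)*(-4*⅑) = 11 - 4/3*(-4/9) = 11 + 16/27 = 313/27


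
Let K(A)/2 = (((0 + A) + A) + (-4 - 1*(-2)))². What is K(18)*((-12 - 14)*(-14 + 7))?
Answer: 420784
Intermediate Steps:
K(A) = 2*(-2 + 2*A)² (K(A) = 2*(((0 + A) + A) + (-4 - 1*(-2)))² = 2*((A + A) + (-4 + 2))² = 2*(2*A - 2)² = 2*(-2 + 2*A)²)
K(18)*((-12 - 14)*(-14 + 7)) = (8*(-1 + 18)²)*((-12 - 14)*(-14 + 7)) = (8*17²)*(-26*(-7)) = (8*289)*182 = 2312*182 = 420784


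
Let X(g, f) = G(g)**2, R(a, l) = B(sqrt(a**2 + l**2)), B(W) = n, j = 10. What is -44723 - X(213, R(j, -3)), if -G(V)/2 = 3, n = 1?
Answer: -44759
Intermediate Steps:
B(W) = 1
G(V) = -6 (G(V) = -2*3 = -6)
R(a, l) = 1
X(g, f) = 36 (X(g, f) = (-6)**2 = 36)
-44723 - X(213, R(j, -3)) = -44723 - 1*36 = -44723 - 36 = -44759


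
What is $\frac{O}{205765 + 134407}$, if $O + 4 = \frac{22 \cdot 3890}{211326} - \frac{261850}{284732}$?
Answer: $- \frac{67913361767}{5117145708529176} \approx -1.3272 \cdot 10^{-5}$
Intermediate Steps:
$O = - \frac{67913361767}{15042818658}$ ($O = -4 - \left(\frac{130925}{142366} - \frac{22 \cdot 3890}{211326}\right) = -4 + \left(85580 \cdot \frac{1}{211326} - \frac{130925}{142366}\right) = -4 + \left(\frac{42790}{105663} - \frac{130925}{142366}\right) = -4 - \frac{7742087135}{15042818658} = - \frac{67913361767}{15042818658} \approx -4.5147$)
$\frac{O}{205765 + 134407} = - \frac{67913361767}{15042818658 \left(205765 + 134407\right)} = - \frac{67913361767}{15042818658 \cdot 340172} = \left(- \frac{67913361767}{15042818658}\right) \frac{1}{340172} = - \frac{67913361767}{5117145708529176}$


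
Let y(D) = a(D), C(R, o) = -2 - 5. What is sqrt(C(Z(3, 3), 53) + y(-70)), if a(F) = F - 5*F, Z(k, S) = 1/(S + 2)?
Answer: sqrt(273) ≈ 16.523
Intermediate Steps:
Z(k, S) = 1/(2 + S)
C(R, o) = -7
a(F) = -4*F
y(D) = -4*D
sqrt(C(Z(3, 3), 53) + y(-70)) = sqrt(-7 - 4*(-70)) = sqrt(-7 + 280) = sqrt(273)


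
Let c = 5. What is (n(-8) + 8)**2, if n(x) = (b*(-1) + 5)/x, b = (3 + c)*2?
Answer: 5625/64 ≈ 87.891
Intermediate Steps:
b = 16 (b = (3 + 5)*2 = 8*2 = 16)
n(x) = -11/x (n(x) = (16*(-1) + 5)/x = (-16 + 5)/x = -11/x)
(n(-8) + 8)**2 = (-11/(-8) + 8)**2 = (-11*(-1/8) + 8)**2 = (11/8 + 8)**2 = (75/8)**2 = 5625/64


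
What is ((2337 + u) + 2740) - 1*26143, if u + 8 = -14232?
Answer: -35306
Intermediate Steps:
u = -14240 (u = -8 - 14232 = -14240)
((2337 + u) + 2740) - 1*26143 = ((2337 - 14240) + 2740) - 1*26143 = (-11903 + 2740) - 26143 = -9163 - 26143 = -35306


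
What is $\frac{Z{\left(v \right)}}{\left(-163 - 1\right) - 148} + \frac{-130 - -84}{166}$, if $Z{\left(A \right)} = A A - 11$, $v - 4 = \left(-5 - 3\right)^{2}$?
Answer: $- \frac{390055}{25896} \approx -15.062$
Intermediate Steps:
$v = 68$ ($v = 4 + \left(-5 - 3\right)^{2} = 4 + \left(-8\right)^{2} = 4 + 64 = 68$)
$Z{\left(A \right)} = -11 + A^{2}$ ($Z{\left(A \right)} = A^{2} - 11 = -11 + A^{2}$)
$\frac{Z{\left(v \right)}}{\left(-163 - 1\right) - 148} + \frac{-130 - -84}{166} = \frac{-11 + 68^{2}}{\left(-163 - 1\right) - 148} + \frac{-130 - -84}{166} = \frac{-11 + 4624}{-164 - 148} + \left(-130 + 84\right) \frac{1}{166} = \frac{4613}{-312} - \frac{23}{83} = 4613 \left(- \frac{1}{312}\right) - \frac{23}{83} = - \frac{4613}{312} - \frac{23}{83} = - \frac{390055}{25896}$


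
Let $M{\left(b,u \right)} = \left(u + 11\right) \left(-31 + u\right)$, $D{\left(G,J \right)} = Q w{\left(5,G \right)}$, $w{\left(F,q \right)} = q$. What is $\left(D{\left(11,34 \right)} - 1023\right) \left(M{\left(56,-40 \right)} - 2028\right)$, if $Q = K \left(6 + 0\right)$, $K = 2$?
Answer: $-27621$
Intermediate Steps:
$Q = 12$ ($Q = 2 \left(6 + 0\right) = 2 \cdot 6 = 12$)
$D{\left(G,J \right)} = 12 G$
$M{\left(b,u \right)} = \left(-31 + u\right) \left(11 + u\right)$ ($M{\left(b,u \right)} = \left(11 + u\right) \left(-31 + u\right) = \left(-31 + u\right) \left(11 + u\right)$)
$\left(D{\left(11,34 \right)} - 1023\right) \left(M{\left(56,-40 \right)} - 2028\right) = \left(12 \cdot 11 - 1023\right) \left(\left(-341 + \left(-40\right)^{2} - -800\right) - 2028\right) = \left(132 - 1023\right) \left(\left(-341 + 1600 + 800\right) - 2028\right) = - 891 \left(2059 - 2028\right) = \left(-891\right) 31 = -27621$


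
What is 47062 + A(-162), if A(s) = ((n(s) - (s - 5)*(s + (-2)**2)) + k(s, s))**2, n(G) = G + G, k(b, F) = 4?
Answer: 713257498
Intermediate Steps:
n(G) = 2*G
A(s) = (4 + 2*s - (-5 + s)*(4 + s))**2 (A(s) = ((2*s - (s - 5)*(s + (-2)**2)) + 4)**2 = ((2*s - (-5 + s)*(s + 4)) + 4)**2 = ((2*s - (-5 + s)*(4 + s)) + 4)**2 = (4 + 2*s - (-5 + s)*(4 + s))**2)
47062 + A(-162) = 47062 + (24 - 1*(-162)**2 + 3*(-162))**2 = 47062 + (24 - 1*26244 - 486)**2 = 47062 + (24 - 26244 - 486)**2 = 47062 + (-26706)**2 = 47062 + 713210436 = 713257498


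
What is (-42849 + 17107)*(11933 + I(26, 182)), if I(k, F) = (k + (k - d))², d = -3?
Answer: -385048836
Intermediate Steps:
I(k, F) = (3 + 2*k)² (I(k, F) = (k + (k - 1*(-3)))² = (k + (k + 3))² = (k + (3 + k))² = (3 + 2*k)²)
(-42849 + 17107)*(11933 + I(26, 182)) = (-42849 + 17107)*(11933 + (3 + 2*26)²) = -25742*(11933 + (3 + 52)²) = -25742*(11933 + 55²) = -25742*(11933 + 3025) = -25742*14958 = -385048836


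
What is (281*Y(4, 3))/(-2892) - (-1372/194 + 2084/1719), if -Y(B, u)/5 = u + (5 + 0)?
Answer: 391660336/40185063 ≈ 9.7464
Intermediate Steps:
Y(B, u) = -25 - 5*u (Y(B, u) = -5*(u + (5 + 0)) = -5*(u + 5) = -5*(5 + u) = -25 - 5*u)
(281*Y(4, 3))/(-2892) - (-1372/194 + 2084/1719) = (281*(-25 - 5*3))/(-2892) - (-1372/194 + 2084/1719) = (281*(-25 - 15))*(-1/2892) - (-1372*1/194 + 2084*(1/1719)) = (281*(-40))*(-1/2892) - (-686/97 + 2084/1719) = -11240*(-1/2892) - 1*(-977086/166743) = 2810/723 + 977086/166743 = 391660336/40185063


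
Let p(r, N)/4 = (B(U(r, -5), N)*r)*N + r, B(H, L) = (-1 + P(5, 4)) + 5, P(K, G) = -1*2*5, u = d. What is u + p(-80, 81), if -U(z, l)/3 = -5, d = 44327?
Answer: 199527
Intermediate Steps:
U(z, l) = 15 (U(z, l) = -3*(-5) = 15)
u = 44327
P(K, G) = -10 (P(K, G) = -2*5 = -10)
B(H, L) = -6 (B(H, L) = (-1 - 10) + 5 = -11 + 5 = -6)
p(r, N) = 4*r - 24*N*r (p(r, N) = 4*((-6*r)*N + r) = 4*(-6*N*r + r) = 4*(r - 6*N*r) = 4*r - 24*N*r)
u + p(-80, 81) = 44327 + 4*(-80)*(1 - 6*81) = 44327 + 4*(-80)*(1 - 486) = 44327 + 4*(-80)*(-485) = 44327 + 155200 = 199527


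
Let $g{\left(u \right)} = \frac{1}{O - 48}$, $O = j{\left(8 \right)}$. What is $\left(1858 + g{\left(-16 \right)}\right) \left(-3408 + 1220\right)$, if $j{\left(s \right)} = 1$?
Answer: $- \frac{191067100}{47} \approx -4.0653 \cdot 10^{6}$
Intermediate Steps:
$O = 1$
$g{\left(u \right)} = - \frac{1}{47}$ ($g{\left(u \right)} = \frac{1}{1 - 48} = \frac{1}{-47} = - \frac{1}{47}$)
$\left(1858 + g{\left(-16 \right)}\right) \left(-3408 + 1220\right) = \left(1858 - \frac{1}{47}\right) \left(-3408 + 1220\right) = \frac{87325}{47} \left(-2188\right) = - \frac{191067100}{47}$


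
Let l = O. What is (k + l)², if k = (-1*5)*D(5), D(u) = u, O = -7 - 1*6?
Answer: 1444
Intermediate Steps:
O = -13 (O = -7 - 6 = -13)
l = -13
k = -25 (k = -1*5*5 = -5*5 = -25)
(k + l)² = (-25 - 13)² = (-38)² = 1444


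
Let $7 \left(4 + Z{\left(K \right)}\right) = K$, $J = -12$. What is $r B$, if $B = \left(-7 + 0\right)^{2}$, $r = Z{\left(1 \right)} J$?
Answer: $2268$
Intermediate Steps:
$Z{\left(K \right)} = -4 + \frac{K}{7}$
$r = \frac{324}{7}$ ($r = \left(-4 + \frac{1}{7} \cdot 1\right) \left(-12\right) = \left(-4 + \frac{1}{7}\right) \left(-12\right) = \left(- \frac{27}{7}\right) \left(-12\right) = \frac{324}{7} \approx 46.286$)
$B = 49$ ($B = \left(-7\right)^{2} = 49$)
$r B = \frac{324}{7} \cdot 49 = 2268$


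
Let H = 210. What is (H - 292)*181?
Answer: -14842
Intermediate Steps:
(H - 292)*181 = (210 - 292)*181 = -82*181 = -14842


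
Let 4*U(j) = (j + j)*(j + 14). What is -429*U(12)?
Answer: -66924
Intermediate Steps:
U(j) = j*(14 + j)/2 (U(j) = ((j + j)*(j + 14))/4 = ((2*j)*(14 + j))/4 = (2*j*(14 + j))/4 = j*(14 + j)/2)
-429*U(12) = -429*12*(14 + 12)/2 = -429*12*26/2 = -429*156 = -66924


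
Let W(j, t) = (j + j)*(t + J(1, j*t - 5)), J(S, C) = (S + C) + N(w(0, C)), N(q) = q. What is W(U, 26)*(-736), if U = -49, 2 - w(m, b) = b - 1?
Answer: 2163840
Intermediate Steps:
w(m, b) = 3 - b (w(m, b) = 2 - (b - 1) = 2 - (-1 + b) = 2 + (1 - b) = 3 - b)
J(S, C) = 3 + S (J(S, C) = (S + C) + (3 - C) = (C + S) + (3 - C) = 3 + S)
W(j, t) = 2*j*(4 + t) (W(j, t) = (j + j)*(t + (3 + 1)) = (2*j)*(t + 4) = (2*j)*(4 + t) = 2*j*(4 + t))
W(U, 26)*(-736) = (2*(-49)*(4 + 26))*(-736) = (2*(-49)*30)*(-736) = -2940*(-736) = 2163840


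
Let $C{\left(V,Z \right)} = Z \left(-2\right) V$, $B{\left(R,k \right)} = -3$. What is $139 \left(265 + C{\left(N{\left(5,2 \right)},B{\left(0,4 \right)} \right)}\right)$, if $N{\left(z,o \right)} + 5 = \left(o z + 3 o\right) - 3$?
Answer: $43507$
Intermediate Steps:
$N{\left(z,o \right)} = -8 + 3 o + o z$ ($N{\left(z,o \right)} = -5 - \left(3 - 3 o - o z\right) = -5 + \left(-3 + 3 o + o z\right) = -8 + 3 o + o z$)
$C{\left(V,Z \right)} = - 2 V Z$ ($C{\left(V,Z \right)} = - 2 Z V = - 2 V Z$)
$139 \left(265 + C{\left(N{\left(5,2 \right)},B{\left(0,4 \right)} \right)}\right) = 139 \left(265 - 2 \left(-8 + 3 \cdot 2 + 2 \cdot 5\right) \left(-3\right)\right) = 139 \left(265 - 2 \left(-8 + 6 + 10\right) \left(-3\right)\right) = 139 \left(265 - 16 \left(-3\right)\right) = 139 \left(265 + 48\right) = 139 \cdot 313 = 43507$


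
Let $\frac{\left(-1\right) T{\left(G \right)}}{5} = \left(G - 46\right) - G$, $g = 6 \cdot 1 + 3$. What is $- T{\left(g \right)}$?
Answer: $-230$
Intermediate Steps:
$g = 9$ ($g = 6 + 3 = 9$)
$T{\left(G \right)} = 230$ ($T{\left(G \right)} = - 5 \left(\left(G - 46\right) - G\right) = - 5 \left(\left(-46 + G\right) - G\right) = \left(-5\right) \left(-46\right) = 230$)
$- T{\left(g \right)} = \left(-1\right) 230 = -230$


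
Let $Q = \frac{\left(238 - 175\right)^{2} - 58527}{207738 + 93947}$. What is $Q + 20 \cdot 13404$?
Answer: $\frac{80875660242}{301685} \approx 2.6808 \cdot 10^{5}$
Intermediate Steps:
$Q = - \frac{54558}{301685}$ ($Q = \frac{63^{2} - 58527}{301685} = \left(3969 - 58527\right) \frac{1}{301685} = \left(-54558\right) \frac{1}{301685} = - \frac{54558}{301685} \approx -0.18084$)
$Q + 20 \cdot 13404 = - \frac{54558}{301685} + 20 \cdot 13404 = - \frac{54558}{301685} + 268080 = \frac{80875660242}{301685}$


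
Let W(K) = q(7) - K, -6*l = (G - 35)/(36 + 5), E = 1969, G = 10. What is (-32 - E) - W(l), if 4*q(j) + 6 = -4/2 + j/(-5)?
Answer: -4916429/2460 ≈ -1998.5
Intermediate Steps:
q(j) = -2 - j/20 (q(j) = -3/2 + (-4/2 + j/(-5))/4 = -3/2 + (-4*1/2 + j*(-1/5))/4 = -3/2 + (-2 - j/5)/4 = -3/2 + (-1/2 - j/20) = -2 - j/20)
l = 25/246 (l = -(10 - 35)/(6*(36 + 5)) = -(-25)/(6*41) = -1/6*(-25/41) = 25/246 ≈ 0.10163)
W(K) = -47/20 - K (W(K) = (-2 - 1/20*7) - K = (-2 - 7/20) - K = -47/20 - K)
(-32 - E) - W(l) = (-32 - 1*1969) - (-47/20 - 1*25/246) = (-32 - 1969) - (-47/20 - 25/246) = -2001 - 1*(-6031/2460) = -2001 + 6031/2460 = -4916429/2460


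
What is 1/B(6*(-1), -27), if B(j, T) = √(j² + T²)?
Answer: √85/255 ≈ 0.036155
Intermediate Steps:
B(j, T) = √(T² + j²)
1/B(6*(-1), -27) = 1/(√((-27)² + (6*(-1))²)) = 1/(√(729 + (-6)²)) = 1/(√(729 + 36)) = 1/(√765) = 1/(3*√85) = √85/255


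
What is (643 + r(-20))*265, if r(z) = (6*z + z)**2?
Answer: 5364395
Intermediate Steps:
r(z) = 49*z**2 (r(z) = (7*z)**2 = 49*z**2)
(643 + r(-20))*265 = (643 + 49*(-20)**2)*265 = (643 + 49*400)*265 = (643 + 19600)*265 = 20243*265 = 5364395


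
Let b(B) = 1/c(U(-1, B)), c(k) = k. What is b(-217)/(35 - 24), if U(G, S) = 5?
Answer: 1/55 ≈ 0.018182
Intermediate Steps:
b(B) = ⅕ (b(B) = 1/5 = ⅕)
b(-217)/(35 - 24) = 1/(5*(35 - 24)) = (⅕)/11 = (⅕)*(1/11) = 1/55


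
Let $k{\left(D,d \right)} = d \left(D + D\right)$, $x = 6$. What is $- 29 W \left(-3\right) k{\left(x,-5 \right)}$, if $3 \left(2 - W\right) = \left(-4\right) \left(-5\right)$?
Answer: $24360$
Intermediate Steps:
$W = - \frac{14}{3}$ ($W = 2 - \frac{\left(-4\right) \left(-5\right)}{3} = 2 - \frac{20}{3} = - \frac{14}{3} \approx -4.6667$)
$k{\left(D,d \right)} = 2 D d$ ($k{\left(D,d \right)} = d 2 D = 2 D d$)
$- 29 W \left(-3\right) k{\left(x,-5 \right)} = - 29 \left(- \frac{14}{3}\right) \left(-3\right) 2 \cdot 6 \left(-5\right) = - 29 \cdot 14 \left(-60\right) = \left(-29\right) \left(-840\right) = 24360$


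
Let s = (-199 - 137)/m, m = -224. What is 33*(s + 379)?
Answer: 25113/2 ≈ 12557.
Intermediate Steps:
s = 3/2 (s = (-199 - 137)/(-224) = -336*(-1/224) = 3/2 ≈ 1.5000)
33*(s + 379) = 33*(3/2 + 379) = 33*(761/2) = 25113/2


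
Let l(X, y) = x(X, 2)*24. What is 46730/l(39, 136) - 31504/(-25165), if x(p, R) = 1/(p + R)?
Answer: 24107567273/301980 ≈ 79832.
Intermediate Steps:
x(p, R) = 1/(R + p)
l(X, y) = 24/(2 + X)
46730/l(39, 136) - 31504/(-25165) = 46730/((24/(2 + 39))) - 31504/(-25165) = 46730/((24/41)) - 31504*(-1/25165) = 46730/((24*(1/41))) + 31504/25165 = 46730/(24/41) + 31504/25165 = 46730*(41/24) + 31504/25165 = 957965/12 + 31504/25165 = 24107567273/301980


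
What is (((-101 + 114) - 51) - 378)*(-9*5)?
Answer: 18720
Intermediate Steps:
(((-101 + 114) - 51) - 378)*(-9*5) = ((13 - 51) - 378)*(-45) = (-38 - 378)*(-45) = -416*(-45) = 18720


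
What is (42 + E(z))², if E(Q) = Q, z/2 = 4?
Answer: 2500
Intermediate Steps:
z = 8 (z = 2*4 = 8)
(42 + E(z))² = (42 + 8)² = 50² = 2500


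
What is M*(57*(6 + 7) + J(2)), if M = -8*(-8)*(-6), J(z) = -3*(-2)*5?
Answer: -296064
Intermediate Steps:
J(z) = 30 (J(z) = 6*5 = 30)
M = -384 (M = 64*(-6) = -384)
M*(57*(6 + 7) + J(2)) = -384*(57*(6 + 7) + 30) = -384*(57*13 + 30) = -384*(741 + 30) = -384*771 = -296064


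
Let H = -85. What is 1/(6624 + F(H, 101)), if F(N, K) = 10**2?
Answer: 1/6724 ≈ 0.00014872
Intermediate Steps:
F(N, K) = 100
1/(6624 + F(H, 101)) = 1/(6624 + 100) = 1/6724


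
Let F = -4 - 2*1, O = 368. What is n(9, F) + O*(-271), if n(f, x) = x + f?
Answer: -99725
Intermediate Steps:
F = -6 (F = -4 - 2 = -6)
n(f, x) = f + x
n(9, F) + O*(-271) = (9 - 6) + 368*(-271) = 3 - 99728 = -99725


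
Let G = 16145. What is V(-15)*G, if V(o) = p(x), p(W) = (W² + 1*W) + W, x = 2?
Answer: 129160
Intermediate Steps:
p(W) = W² + 2*W (p(W) = (W² + W) + W = (W + W²) + W = W² + 2*W)
V(o) = 8 (V(o) = 2*(2 + 2) = 2*4 = 8)
V(-15)*G = 8*16145 = 129160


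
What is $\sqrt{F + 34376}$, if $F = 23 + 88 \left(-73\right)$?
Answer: $5 \sqrt{1119} \approx 167.26$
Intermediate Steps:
$F = -6401$ ($F = 23 - 6424 = -6401$)
$\sqrt{F + 34376} = \sqrt{-6401 + 34376} = \sqrt{27975} = 5 \sqrt{1119}$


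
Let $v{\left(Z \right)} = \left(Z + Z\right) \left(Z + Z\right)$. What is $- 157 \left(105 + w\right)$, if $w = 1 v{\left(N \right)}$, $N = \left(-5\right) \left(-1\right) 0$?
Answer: $-16485$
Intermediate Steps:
$N = 0$ ($N = 5 \cdot 0 = 0$)
$v{\left(Z \right)} = 4 Z^{2}$ ($v{\left(Z \right)} = 2 Z 2 Z = 4 Z^{2}$)
$w = 0$ ($w = 1 \cdot 4 \cdot 0^{2} = 1 \cdot 4 \cdot 0 = 1 \cdot 0 = 0$)
$- 157 \left(105 + w\right) = - 157 \left(105 + 0\right) = \left(-157\right) 105 = -16485$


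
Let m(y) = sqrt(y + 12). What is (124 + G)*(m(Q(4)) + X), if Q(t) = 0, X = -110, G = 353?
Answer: -52470 + 954*sqrt(3) ≈ -50818.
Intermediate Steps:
m(y) = sqrt(12 + y)
(124 + G)*(m(Q(4)) + X) = (124 + 353)*(sqrt(12 + 0) - 110) = 477*(sqrt(12) - 110) = 477*(2*sqrt(3) - 110) = 477*(-110 + 2*sqrt(3)) = -52470 + 954*sqrt(3)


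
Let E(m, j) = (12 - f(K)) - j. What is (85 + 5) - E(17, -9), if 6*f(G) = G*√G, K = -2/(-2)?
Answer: 415/6 ≈ 69.167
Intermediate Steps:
K = 1 (K = -2*(-½) = 1)
f(G) = G^(3/2)/6 (f(G) = (G*√G)/6 = G^(3/2)/6)
E(m, j) = 71/6 - j (E(m, j) = (12 - 1^(3/2)/6) - j = (12 - 1/6) - j = (12 - 1*⅙) - j = (12 - ⅙) - j = 71/6 - j)
(85 + 5) - E(17, -9) = (85 + 5) - (71/6 - 1*(-9)) = 90 - (71/6 + 9) = 90 - 1*125/6 = 90 - 125/6 = 415/6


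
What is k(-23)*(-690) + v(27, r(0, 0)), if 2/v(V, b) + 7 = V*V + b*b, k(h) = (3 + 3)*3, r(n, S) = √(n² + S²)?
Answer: -4483619/361 ≈ -12420.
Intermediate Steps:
r(n, S) = √(S² + n²)
k(h) = 18 (k(h) = 6*3 = 18)
v(V, b) = 2/(-7 + V² + b²) (v(V, b) = 2/(-7 + (V*V + b*b)) = 2/(-7 + (V² + b²)) = 2/(-7 + V² + b²))
k(-23)*(-690) + v(27, r(0, 0)) = 18*(-690) + 2/(-7 + 27² + (√(0² + 0²))²) = -12420 + 2/(-7 + 729 + (√(0 + 0))²) = -12420 + 2/(-7 + 729 + (√0)²) = -12420 + 2/(-7 + 729 + 0²) = -12420 + 2/(-7 + 729 + 0) = -12420 + 2/722 = -12420 + 2*(1/722) = -12420 + 1/361 = -4483619/361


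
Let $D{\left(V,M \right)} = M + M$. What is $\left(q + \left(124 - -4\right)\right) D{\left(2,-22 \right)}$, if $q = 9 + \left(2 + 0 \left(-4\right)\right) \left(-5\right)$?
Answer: $-5588$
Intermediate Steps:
$D{\left(V,M \right)} = 2 M$
$q = -1$ ($q = 9 + \left(2 + 0\right) \left(-5\right) = 9 + 2 \left(-5\right) = 9 - 10 = -1$)
$\left(q + \left(124 - -4\right)\right) D{\left(2,-22 \right)} = \left(-1 + \left(124 - -4\right)\right) 2 \left(-22\right) = \left(-1 + \left(124 + 4\right)\right) \left(-44\right) = \left(-1 + 128\right) \left(-44\right) = 127 \left(-44\right) = -5588$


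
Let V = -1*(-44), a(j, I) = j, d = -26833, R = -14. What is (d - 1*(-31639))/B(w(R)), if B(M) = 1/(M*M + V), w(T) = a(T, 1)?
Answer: 1153440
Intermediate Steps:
V = 44
w(T) = T
B(M) = 1/(44 + M²) (B(M) = 1/(M*M + 44) = 1/(M² + 44) = 1/(44 + M²))
(d - 1*(-31639))/B(w(R)) = (-26833 - 1*(-31639))/(1/(44 + (-14)²)) = (-26833 + 31639)/(1/(44 + 196)) = 4806/(1/240) = 4806*240 = 1153440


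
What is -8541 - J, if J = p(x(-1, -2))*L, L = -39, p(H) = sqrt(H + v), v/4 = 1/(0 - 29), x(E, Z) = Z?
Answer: -8541 + 39*I*sqrt(1798)/29 ≈ -8541.0 + 57.024*I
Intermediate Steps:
v = -4/29 (v = 4/(0 - 29) = 4/(-29) = 4*(-1/29) = -4/29 ≈ -0.13793)
p(H) = sqrt(-4/29 + H) (p(H) = sqrt(H - 4/29) = sqrt(-4/29 + H))
J = -39*I*sqrt(1798)/29 (J = (sqrt(-116 + 841*(-2))/29)*(-39) = (sqrt(-116 - 1682)/29)*(-39) = (sqrt(-1798)/29)*(-39) = ((I*sqrt(1798))/29)*(-39) = (I*sqrt(1798)/29)*(-39) = -39*I*sqrt(1798)/29 ≈ -57.024*I)
-8541 - J = -8541 - (-39)*I*sqrt(1798)/29 = -8541 + 39*I*sqrt(1798)/29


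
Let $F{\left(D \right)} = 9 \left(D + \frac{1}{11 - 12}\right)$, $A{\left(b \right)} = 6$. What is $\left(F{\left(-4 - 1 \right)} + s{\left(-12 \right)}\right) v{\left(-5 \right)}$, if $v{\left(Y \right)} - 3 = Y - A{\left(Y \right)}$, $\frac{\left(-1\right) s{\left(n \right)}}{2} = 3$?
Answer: $480$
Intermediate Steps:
$s{\left(n \right)} = -6$ ($s{\left(n \right)} = \left(-2\right) 3 = -6$)
$F{\left(D \right)} = -9 + 9 D$ ($F{\left(D \right)} = 9 \left(D + \frac{1}{-1}\right) = 9 \left(D - 1\right) = 9 \left(-1 + D\right) = -9 + 9 D$)
$v{\left(Y \right)} = -3 + Y$ ($v{\left(Y \right)} = 3 + \left(Y - 6\right) = 3 + \left(-6 + Y\right) = -3 + Y$)
$\left(F{\left(-4 - 1 \right)} + s{\left(-12 \right)}\right) v{\left(-5 \right)} = \left(\left(-9 + 9 \left(-4 - 1\right)\right) - 6\right) \left(-3 - 5\right) = \left(\left(-9 + 9 \left(-4 - 1\right)\right) - 6\right) \left(-8\right) = \left(\left(-9 + 9 \left(-5\right)\right) - 6\right) \left(-8\right) = \left(\left(-9 - 45\right) - 6\right) \left(-8\right) = \left(-54 - 6\right) \left(-8\right) = \left(-60\right) \left(-8\right) = 480$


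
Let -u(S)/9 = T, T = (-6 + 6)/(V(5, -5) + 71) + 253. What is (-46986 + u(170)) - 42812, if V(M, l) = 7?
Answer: -92075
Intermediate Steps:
T = 253 (T = (-6 + 6)/(7 + 71) + 253 = 0/78 + 253 = 0*(1/78) + 253 = 0 + 253 = 253)
u(S) = -2277 (u(S) = -9*253 = -2277)
(-46986 + u(170)) - 42812 = (-46986 - 2277) - 42812 = -49263 - 42812 = -92075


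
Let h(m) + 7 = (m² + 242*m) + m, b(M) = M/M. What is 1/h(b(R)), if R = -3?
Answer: 1/237 ≈ 0.0042194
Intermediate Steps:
b(M) = 1
h(m) = -7 + m² + 243*m (h(m) = -7 + ((m² + 242*m) + m) = -7 + (m² + 243*m) = -7 + m² + 243*m)
1/h(b(R)) = 1/(-7 + 1² + 243*1) = 1/(-7 + 1 + 243) = 1/237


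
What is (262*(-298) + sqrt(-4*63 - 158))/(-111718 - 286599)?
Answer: 78076/398317 - I*sqrt(410)/398317 ≈ 0.19601 - 5.0835e-5*I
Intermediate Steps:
(262*(-298) + sqrt(-4*63 - 158))/(-111718 - 286599) = (-78076 + sqrt(-252 - 158))/(-398317) = (-78076 + sqrt(-410))*(-1/398317) = (-78076 + I*sqrt(410))*(-1/398317) = 78076/398317 - I*sqrt(410)/398317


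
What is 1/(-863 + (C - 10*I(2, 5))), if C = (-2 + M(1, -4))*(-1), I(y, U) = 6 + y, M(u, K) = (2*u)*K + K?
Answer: -1/929 ≈ -0.0010764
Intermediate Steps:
M(u, K) = K + 2*K*u (M(u, K) = 2*K*u + K = K + 2*K*u)
C = 14 (C = (-2 - 4*(1 + 2*1))*(-1) = (-2 - 4*(1 + 2))*(-1) = (-2 - 4*3)*(-1) = (-2 - 12)*(-1) = -14*(-1) = 14)
1/(-863 + (C - 10*I(2, 5))) = 1/(-863 + (14 - 10*(6 + 2))) = 1/(-863 + (14 - 10*8)) = 1/(-863 + (14 - 80)) = 1/(-863 - 66) = 1/(-929) = -1/929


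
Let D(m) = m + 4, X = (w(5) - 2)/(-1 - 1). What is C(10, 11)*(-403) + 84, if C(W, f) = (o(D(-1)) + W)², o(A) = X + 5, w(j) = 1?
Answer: -386947/4 ≈ -96737.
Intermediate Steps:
X = ½ (X = (1 - 2)/(-1 - 1) = -1/(-2) = -1*(-½) = ½ ≈ 0.50000)
D(m) = 4 + m
o(A) = 11/2 (o(A) = ½ + 5 = 11/2)
C(W, f) = (11/2 + W)²
C(10, 11)*(-403) + 84 = ((11 + 2*10)²/4)*(-403) + 84 = ((11 + 20)²/4)*(-403) + 84 = ((¼)*31²)*(-403) + 84 = ((¼)*961)*(-403) + 84 = (961/4)*(-403) + 84 = -387283/4 + 84 = -386947/4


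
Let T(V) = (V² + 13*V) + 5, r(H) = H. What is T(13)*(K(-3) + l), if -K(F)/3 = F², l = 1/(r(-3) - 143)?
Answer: -1352449/146 ≈ -9263.3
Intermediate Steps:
T(V) = 5 + V² + 13*V
l = -1/146 (l = 1/(-3 - 143) = 1/(-146) = -1/146 ≈ -0.0068493)
K(F) = -3*F²
T(13)*(K(-3) + l) = (5 + 13² + 13*13)*(-3*(-3)² - 1/146) = (5 + 169 + 169)*(-3*9 - 1/146) = 343*(-27 - 1/146) = 343*(-3943/146) = -1352449/146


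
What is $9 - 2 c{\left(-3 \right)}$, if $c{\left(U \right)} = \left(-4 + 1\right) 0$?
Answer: $9$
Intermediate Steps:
$c{\left(U \right)} = 0$ ($c{\left(U \right)} = \left(-3\right) 0 = 0$)
$9 - 2 c{\left(-3 \right)} = 9 - 0 = 9 + 0 = 9$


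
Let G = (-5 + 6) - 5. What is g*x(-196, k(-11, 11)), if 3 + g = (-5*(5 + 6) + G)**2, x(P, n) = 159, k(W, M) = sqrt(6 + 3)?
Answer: 553002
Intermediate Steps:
k(W, M) = 3 (k(W, M) = sqrt(9) = 3)
G = -4 (G = 1 - 5 = -4)
g = 3478 (g = -3 + (-5*(5 + 6) - 4)**2 = -3 + (-5*11 - 4)**2 = -3 + (-55 - 4)**2 = -3 + (-59)**2 = -3 + 3481 = 3478)
g*x(-196, k(-11, 11)) = 3478*159 = 553002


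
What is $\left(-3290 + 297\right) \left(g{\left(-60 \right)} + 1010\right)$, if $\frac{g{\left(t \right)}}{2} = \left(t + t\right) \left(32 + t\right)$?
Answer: $-23135890$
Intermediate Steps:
$g{\left(t \right)} = 4 t \left(32 + t\right)$ ($g{\left(t \right)} = 2 \left(t + t\right) \left(32 + t\right) = 2 \cdot 2 t \left(32 + t\right) = 4 t \left(32 + t\right)$)
$\left(-3290 + 297\right) \left(g{\left(-60 \right)} + 1010\right) = \left(-3290 + 297\right) \left(4 \left(-60\right) \left(32 - 60\right) + 1010\right) = - 2993 \left(4 \left(-60\right) \left(-28\right) + 1010\right) = - 2993 \left(6720 + 1010\right) = \left(-2993\right) 7730 = -23135890$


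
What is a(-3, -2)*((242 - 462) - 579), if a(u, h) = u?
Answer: 2397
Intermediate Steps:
a(-3, -2)*((242 - 462) - 579) = -3*((242 - 462) - 579) = -3*(-220 - 579) = -3*(-799) = 2397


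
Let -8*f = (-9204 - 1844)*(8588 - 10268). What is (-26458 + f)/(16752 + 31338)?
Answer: -1173269/24045 ≈ -48.795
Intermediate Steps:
f = -2320080 (f = -(-9204 - 1844)*(8588 - 10268)/8 = -(-1381)*(-1680) = -⅛*18560640 = -2320080)
(-26458 + f)/(16752 + 31338) = (-26458 - 2320080)/(16752 + 31338) = -2346538/48090 = -2346538*1/48090 = -1173269/24045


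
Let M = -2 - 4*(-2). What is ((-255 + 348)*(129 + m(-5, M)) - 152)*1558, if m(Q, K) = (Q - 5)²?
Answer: 32943910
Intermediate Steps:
M = 6 (M = -2 + 8 = 6)
m(Q, K) = (-5 + Q)²
((-255 + 348)*(129 + m(-5, M)) - 152)*1558 = ((-255 + 348)*(129 + (-5 - 5)²) - 152)*1558 = (93*(129 + (-10)²) - 152)*1558 = (93*(129 + 100) - 152)*1558 = (93*229 - 152)*1558 = (21297 - 152)*1558 = 21145*1558 = 32943910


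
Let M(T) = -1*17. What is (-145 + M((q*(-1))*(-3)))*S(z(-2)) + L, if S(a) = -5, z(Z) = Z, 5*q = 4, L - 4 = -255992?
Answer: -255178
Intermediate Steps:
L = -255988 (L = 4 - 255992 = -255988)
q = 4/5 (q = (1/5)*4 = 4/5 ≈ 0.80000)
M(T) = -17
(-145 + M((q*(-1))*(-3)))*S(z(-2)) + L = (-145 - 17)*(-5) - 255988 = -162*(-5) - 255988 = 810 - 255988 = -255178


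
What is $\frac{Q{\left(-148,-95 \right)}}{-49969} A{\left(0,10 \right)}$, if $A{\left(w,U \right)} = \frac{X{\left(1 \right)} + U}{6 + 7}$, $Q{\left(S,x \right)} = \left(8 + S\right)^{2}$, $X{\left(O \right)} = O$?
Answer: $- \frac{215600}{649597} \approx -0.3319$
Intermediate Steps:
$A{\left(w,U \right)} = \frac{1}{13} + \frac{U}{13}$ ($A{\left(w,U \right)} = \frac{1 + U}{6 + 7} = \frac{1 + U}{13} = \left(1 + U\right) \frac{1}{13} = \frac{1}{13} + \frac{U}{13}$)
$\frac{Q{\left(-148,-95 \right)}}{-49969} A{\left(0,10 \right)} = \frac{\left(8 - 148\right)^{2}}{-49969} \left(\frac{1}{13} + \frac{1}{13} \cdot 10\right) = \left(-140\right)^{2} \left(- \frac{1}{49969}\right) \left(\frac{1}{13} + \frac{10}{13}\right) = 19600 \left(- \frac{1}{49969}\right) \frac{11}{13} = \left(- \frac{19600}{49969}\right) \frac{11}{13} = - \frac{215600}{649597}$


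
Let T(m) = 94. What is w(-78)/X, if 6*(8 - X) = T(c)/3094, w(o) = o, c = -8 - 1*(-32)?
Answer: -723996/74209 ≈ -9.7562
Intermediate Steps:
c = 24 (c = -8 + 32 = 24)
X = 74209/9282 (X = 8 - 47/(3*3094) = 8 - ⅙*47/1547 = 8 - 47/9282 = 74209/9282 ≈ 7.9949)
w(-78)/X = -78/74209/9282 = -78*9282/74209 = -723996/74209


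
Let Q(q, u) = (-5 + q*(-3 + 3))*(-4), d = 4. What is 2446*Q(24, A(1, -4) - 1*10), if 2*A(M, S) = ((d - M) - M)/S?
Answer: 48920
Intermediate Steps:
A(M, S) = (4 - 2*M)/(2*S) (A(M, S) = (((4 - M) - M)/S)/2 = ((4 - 2*M)/S)/2 = (4 - 2*M)/(2*S))
Q(q, u) = 20 (Q(q, u) = (-5 + q*0)*(-4) = (-5 + 0)*(-4) = -5*(-4) = 20)
2446*Q(24, A(1, -4) - 1*10) = 2446*20 = 48920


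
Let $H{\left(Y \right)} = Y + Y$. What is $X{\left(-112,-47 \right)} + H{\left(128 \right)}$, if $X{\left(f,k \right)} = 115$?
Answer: $371$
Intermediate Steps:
$H{\left(Y \right)} = 2 Y$
$X{\left(-112,-47 \right)} + H{\left(128 \right)} = 115 + 2 \cdot 128 = 115 + 256 = 371$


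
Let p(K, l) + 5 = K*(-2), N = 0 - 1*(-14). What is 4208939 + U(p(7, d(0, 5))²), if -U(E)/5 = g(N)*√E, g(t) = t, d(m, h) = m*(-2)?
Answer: 4207609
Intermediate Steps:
d(m, h) = -2*m
N = 14 (N = 0 + 14 = 14)
p(K, l) = -5 - 2*K (p(K, l) = -5 + K*(-2) = -5 - 2*K)
U(E) = -70*√E
4208939 + U(p(7, d(0, 5))²) = 4208939 - 70*√((-5 - 2*7)²) = 4208939 - 70*√((-5 - 14)²) = 4208939 - 70*√((-19)²) = 4208939 - 70*√361 = 4208939 - 70*19 = 4208939 - 1330 = 4207609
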